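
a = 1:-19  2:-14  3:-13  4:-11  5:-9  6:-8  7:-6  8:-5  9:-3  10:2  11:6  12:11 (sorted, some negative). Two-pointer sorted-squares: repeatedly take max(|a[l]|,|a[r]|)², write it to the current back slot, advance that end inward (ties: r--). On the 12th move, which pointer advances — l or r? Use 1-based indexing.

r

l=1 r=12: |-19|>|11| out[12]=361, l++
l=2 r=12: |-14|>|11| out[11]=196, l++
l=3 r=12: |-13|>|11| out[10]=169, l++
l=4 r=12: |-11|<=|11| out[9]=121, r--
l=4 r=11: |-11|>|6| out[8]=121, l++
l=5 r=11: |-9|>|6| out[7]=81, l++
l=6 r=11: |-8|>|6| out[6]=64, l++
l=7 r=11: |-6|<=|6| out[5]=36, r--
l=7 r=10: |-6|>|2| out[4]=36, l++
l=8 r=10: |-5|>|2| out[3]=25, l++
l=9 r=10: |-3|>|2| out[2]=9, l++
l=10 r=10: |2|<=|2| out[1]=4, r--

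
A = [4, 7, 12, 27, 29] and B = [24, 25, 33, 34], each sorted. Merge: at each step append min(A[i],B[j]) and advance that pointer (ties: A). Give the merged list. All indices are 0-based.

[4, 7, 12, 24, 25, 27, 29, 33, 34]

[i=0,j=0] A[i]=4<=B[j]=24 take 4 → i++
[i=1,j=0] A[i]=7<=B[j]=24 take 7 → i++
[i=2,j=0] A[i]=12<=B[j]=24 take 12 → i++
[i=3,j=0] A[i]=27>B[j]=24 take 24 → j++
[i=3,j=1] A[i]=27>B[j]=25 take 25 → j++
[i=3,j=2] A[i]=27<=B[j]=33 take 27 → i++
[i=4,j=2] A[i]=29<=B[j]=33 take 29 → i++
[i=5,j=2] A done, take B[j]=33 → j++
[i=5,j=3] A done, take B[j]=34 → j++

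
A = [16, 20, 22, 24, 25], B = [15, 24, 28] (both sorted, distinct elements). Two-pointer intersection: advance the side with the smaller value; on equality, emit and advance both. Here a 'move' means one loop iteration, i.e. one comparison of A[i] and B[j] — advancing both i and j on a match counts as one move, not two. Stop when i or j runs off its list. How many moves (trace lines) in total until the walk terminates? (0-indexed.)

6 moves

[i=0,j=0] 16>15 → j++
[i=0,j=1] 16<24 → i++
[i=1,j=1] 20<24 → i++
[i=2,j=1] 22<24 → i++
[i=3,j=1] 24==24 emit → i++,j++
[i=4,j=2] 25<28 → i++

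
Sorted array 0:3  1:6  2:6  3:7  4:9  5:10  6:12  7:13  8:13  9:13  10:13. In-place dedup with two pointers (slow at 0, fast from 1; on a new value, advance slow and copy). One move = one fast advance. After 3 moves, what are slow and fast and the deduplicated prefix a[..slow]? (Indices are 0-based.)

slow=2, fast=4, prefix=[3, 6, 7]

slow=0 fast=1: a[fast]=6≠a[slow]=3 write a[1]=6, slow++,fast++
slow=1 fast=2: a[fast]=6=a[slow] dup, fast++
slow=1 fast=3: a[fast]=7≠a[slow]=6 write a[2]=7, slow++,fast++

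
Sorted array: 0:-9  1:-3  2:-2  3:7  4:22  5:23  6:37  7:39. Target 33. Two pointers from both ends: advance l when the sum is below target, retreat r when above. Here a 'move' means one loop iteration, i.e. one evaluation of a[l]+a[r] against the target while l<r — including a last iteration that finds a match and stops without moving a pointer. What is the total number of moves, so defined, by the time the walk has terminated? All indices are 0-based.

7 moves

l=0 r=7: -9+39=30 <33, l++
l=1 r=7: -3+39=36 >33, r--
l=1 r=6: -3+37=34 >33, r--
l=1 r=5: -3+23=20 <33, l++
l=2 r=5: -2+23=21 <33, l++
l=3 r=5: 7+23=30 <33, l++
l=4 r=5: 22+23=45 >33, r--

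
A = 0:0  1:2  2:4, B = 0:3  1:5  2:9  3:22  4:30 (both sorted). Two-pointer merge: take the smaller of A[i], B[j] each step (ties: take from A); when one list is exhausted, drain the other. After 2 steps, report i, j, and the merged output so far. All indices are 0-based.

i=2, j=0, merged so far=[0, 2]

i=0 j=0: A[i]=0<=B[j]=3 take 0, i++
i=1 j=0: A[i]=2<=B[j]=3 take 2, i++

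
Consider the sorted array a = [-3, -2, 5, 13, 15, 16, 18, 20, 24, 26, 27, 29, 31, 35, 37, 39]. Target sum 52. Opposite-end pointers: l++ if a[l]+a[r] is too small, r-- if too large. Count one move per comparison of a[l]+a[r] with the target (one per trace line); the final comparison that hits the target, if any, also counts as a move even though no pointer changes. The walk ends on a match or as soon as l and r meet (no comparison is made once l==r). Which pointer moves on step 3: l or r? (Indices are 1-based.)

[1,16] -3+39=36 <52 → l++
[2,16] -2+39=37 <52 → l++
[3,16] 5+39=44 <52 → l++

l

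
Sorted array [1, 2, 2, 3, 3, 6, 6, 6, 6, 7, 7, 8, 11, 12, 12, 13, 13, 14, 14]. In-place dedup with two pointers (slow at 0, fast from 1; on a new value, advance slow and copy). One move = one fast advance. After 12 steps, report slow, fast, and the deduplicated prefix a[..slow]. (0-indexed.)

slow=6, fast=13, prefix=[1, 2, 3, 6, 7, 8, 11]

slow=0 fast=1: a[fast]=2≠a[slow]=1 write a[1]=2, slow++,fast++
slow=1 fast=2: a[fast]=2=a[slow] dup, fast++
slow=1 fast=3: a[fast]=3≠a[slow]=2 write a[2]=3, slow++,fast++
slow=2 fast=4: a[fast]=3=a[slow] dup, fast++
slow=2 fast=5: a[fast]=6≠a[slow]=3 write a[3]=6, slow++,fast++
slow=3 fast=6: a[fast]=6=a[slow] dup, fast++
slow=3 fast=7: a[fast]=6=a[slow] dup, fast++
slow=3 fast=8: a[fast]=6=a[slow] dup, fast++
slow=3 fast=9: a[fast]=7≠a[slow]=6 write a[4]=7, slow++,fast++
slow=4 fast=10: a[fast]=7=a[slow] dup, fast++
slow=4 fast=11: a[fast]=8≠a[slow]=7 write a[5]=8, slow++,fast++
slow=5 fast=12: a[fast]=11≠a[slow]=8 write a[6]=11, slow++,fast++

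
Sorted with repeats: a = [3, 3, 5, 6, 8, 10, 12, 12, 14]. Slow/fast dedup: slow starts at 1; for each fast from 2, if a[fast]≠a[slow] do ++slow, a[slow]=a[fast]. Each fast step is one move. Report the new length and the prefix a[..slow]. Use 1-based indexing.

slow=1 fast=2: a[fast]=3=a[slow] dup, fast++
slow=1 fast=3: a[fast]=5≠a[slow]=3 write a[2]=5, slow++,fast++
slow=2 fast=4: a[fast]=6≠a[slow]=5 write a[3]=6, slow++,fast++
slow=3 fast=5: a[fast]=8≠a[slow]=6 write a[4]=8, slow++,fast++
slow=4 fast=6: a[fast]=10≠a[slow]=8 write a[5]=10, slow++,fast++
slow=5 fast=7: a[fast]=12≠a[slow]=10 write a[6]=12, slow++,fast++
slow=6 fast=8: a[fast]=12=a[slow] dup, fast++
slow=6 fast=9: a[fast]=14≠a[slow]=12 write a[7]=14, slow++,fast++

length 7; prefix = [3, 5, 6, 8, 10, 12, 14]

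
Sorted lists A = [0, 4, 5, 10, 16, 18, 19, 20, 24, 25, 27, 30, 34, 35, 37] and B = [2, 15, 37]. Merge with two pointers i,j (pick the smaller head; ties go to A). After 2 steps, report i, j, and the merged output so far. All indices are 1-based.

i=1 j=1: A[i]=0<=B[j]=2 take 0, i++
i=2 j=1: A[i]=4>B[j]=2 take 2, j++

i=2, j=2, merged so far=[0, 2]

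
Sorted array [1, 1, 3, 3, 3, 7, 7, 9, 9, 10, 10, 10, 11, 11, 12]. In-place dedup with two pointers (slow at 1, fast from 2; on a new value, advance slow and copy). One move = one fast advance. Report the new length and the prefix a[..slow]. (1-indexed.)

length 7; prefix = [1, 3, 7, 9, 10, 11, 12]

slow=1 fast=2: a[fast]=1=a[slow] dup, fast++
slow=1 fast=3: a[fast]=3≠a[slow]=1 write a[2]=3, slow++,fast++
slow=2 fast=4: a[fast]=3=a[slow] dup, fast++
slow=2 fast=5: a[fast]=3=a[slow] dup, fast++
slow=2 fast=6: a[fast]=7≠a[slow]=3 write a[3]=7, slow++,fast++
slow=3 fast=7: a[fast]=7=a[slow] dup, fast++
slow=3 fast=8: a[fast]=9≠a[slow]=7 write a[4]=9, slow++,fast++
slow=4 fast=9: a[fast]=9=a[slow] dup, fast++
slow=4 fast=10: a[fast]=10≠a[slow]=9 write a[5]=10, slow++,fast++
slow=5 fast=11: a[fast]=10=a[slow] dup, fast++
slow=5 fast=12: a[fast]=10=a[slow] dup, fast++
slow=5 fast=13: a[fast]=11≠a[slow]=10 write a[6]=11, slow++,fast++
slow=6 fast=14: a[fast]=11=a[slow] dup, fast++
slow=6 fast=15: a[fast]=12≠a[slow]=11 write a[7]=12, slow++,fast++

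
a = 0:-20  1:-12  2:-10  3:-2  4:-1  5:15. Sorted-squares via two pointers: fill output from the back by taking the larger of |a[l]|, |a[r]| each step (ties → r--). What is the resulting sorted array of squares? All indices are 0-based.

l=0 r=5: |-20|>|15| out[5]=400, l++
l=1 r=5: |-12|<=|15| out[4]=225, r--
l=1 r=4: |-12|>|-1| out[3]=144, l++
l=2 r=4: |-10|>|-1| out[2]=100, l++
l=3 r=4: |-2|>|-1| out[1]=4, l++
l=4 r=4: |-1|<=|-1| out[0]=1, r--

[1, 4, 100, 144, 225, 400]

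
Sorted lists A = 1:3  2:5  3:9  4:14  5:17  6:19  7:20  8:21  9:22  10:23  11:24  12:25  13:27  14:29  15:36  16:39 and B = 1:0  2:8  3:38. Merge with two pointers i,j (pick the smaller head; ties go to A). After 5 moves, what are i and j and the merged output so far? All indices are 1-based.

i=4, j=3, merged so far=[0, 3, 5, 8, 9]

[i=1,j=1] A[i]=3>B[j]=0 take 0 → j++
[i=1,j=2] A[i]=3<=B[j]=8 take 3 → i++
[i=2,j=2] A[i]=5<=B[j]=8 take 5 → i++
[i=3,j=2] A[i]=9>B[j]=8 take 8 → j++
[i=3,j=3] A[i]=9<=B[j]=38 take 9 → i++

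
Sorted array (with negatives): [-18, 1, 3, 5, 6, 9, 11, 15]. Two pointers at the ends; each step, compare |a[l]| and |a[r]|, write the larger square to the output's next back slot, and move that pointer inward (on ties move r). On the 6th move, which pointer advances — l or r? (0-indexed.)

r

[0,7] |-18|>|15| out[7]=324 → l++
[1,7] |1|<=|15| out[6]=225 → r--
[1,6] |1|<=|11| out[5]=121 → r--
[1,5] |1|<=|9| out[4]=81 → r--
[1,4] |1|<=|6| out[3]=36 → r--
[1,3] |1|<=|5| out[2]=25 → r--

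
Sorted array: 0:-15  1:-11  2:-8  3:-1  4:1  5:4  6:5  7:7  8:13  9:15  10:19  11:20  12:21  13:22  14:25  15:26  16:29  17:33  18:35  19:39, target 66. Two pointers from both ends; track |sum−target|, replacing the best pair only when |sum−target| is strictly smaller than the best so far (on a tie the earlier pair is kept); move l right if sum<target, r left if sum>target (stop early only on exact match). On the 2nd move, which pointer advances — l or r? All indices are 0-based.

l

l=0 r=19: -15+39=24 d=42 *, l++
l=1 r=19: -11+39=28 d=38 *, l++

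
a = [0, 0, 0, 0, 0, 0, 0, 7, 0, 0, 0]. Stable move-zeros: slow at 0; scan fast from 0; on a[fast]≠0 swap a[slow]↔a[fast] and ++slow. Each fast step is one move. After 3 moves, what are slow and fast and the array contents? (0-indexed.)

slow=0 fast=0: a[fast]=0, fast++
slow=0 fast=1: a[fast]=0, fast++
slow=0 fast=2: a[fast]=0, fast++

slow=0, fast=3, a=[0, 0, 0, 0, 0, 0, 0, 7, 0, 0, 0]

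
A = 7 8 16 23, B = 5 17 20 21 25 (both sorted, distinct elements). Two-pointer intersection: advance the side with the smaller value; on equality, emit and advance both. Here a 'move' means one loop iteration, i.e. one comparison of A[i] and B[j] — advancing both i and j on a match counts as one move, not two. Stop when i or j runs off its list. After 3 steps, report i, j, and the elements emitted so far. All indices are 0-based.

i=0 j=0: 7>5, j++
i=0 j=1: 7<17, i++
i=1 j=1: 8<17, i++

i=2, j=1, emitted=[]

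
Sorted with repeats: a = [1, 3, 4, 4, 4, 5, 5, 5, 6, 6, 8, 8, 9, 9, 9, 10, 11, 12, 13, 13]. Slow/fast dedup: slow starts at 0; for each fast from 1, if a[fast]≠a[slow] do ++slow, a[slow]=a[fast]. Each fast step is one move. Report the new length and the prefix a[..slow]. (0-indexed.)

slow=0 fast=1: a[fast]=3≠a[slow]=1 write a[1]=3, slow++,fast++
slow=1 fast=2: a[fast]=4≠a[slow]=3 write a[2]=4, slow++,fast++
slow=2 fast=3: a[fast]=4=a[slow] dup, fast++
slow=2 fast=4: a[fast]=4=a[slow] dup, fast++
slow=2 fast=5: a[fast]=5≠a[slow]=4 write a[3]=5, slow++,fast++
slow=3 fast=6: a[fast]=5=a[slow] dup, fast++
slow=3 fast=7: a[fast]=5=a[slow] dup, fast++
slow=3 fast=8: a[fast]=6≠a[slow]=5 write a[4]=6, slow++,fast++
slow=4 fast=9: a[fast]=6=a[slow] dup, fast++
slow=4 fast=10: a[fast]=8≠a[slow]=6 write a[5]=8, slow++,fast++
slow=5 fast=11: a[fast]=8=a[slow] dup, fast++
slow=5 fast=12: a[fast]=9≠a[slow]=8 write a[6]=9, slow++,fast++
slow=6 fast=13: a[fast]=9=a[slow] dup, fast++
slow=6 fast=14: a[fast]=9=a[slow] dup, fast++
slow=6 fast=15: a[fast]=10≠a[slow]=9 write a[7]=10, slow++,fast++
slow=7 fast=16: a[fast]=11≠a[slow]=10 write a[8]=11, slow++,fast++
slow=8 fast=17: a[fast]=12≠a[slow]=11 write a[9]=12, slow++,fast++
slow=9 fast=18: a[fast]=13≠a[slow]=12 write a[10]=13, slow++,fast++
slow=10 fast=19: a[fast]=13=a[slow] dup, fast++

length 11; prefix = [1, 3, 4, 5, 6, 8, 9, 10, 11, 12, 13]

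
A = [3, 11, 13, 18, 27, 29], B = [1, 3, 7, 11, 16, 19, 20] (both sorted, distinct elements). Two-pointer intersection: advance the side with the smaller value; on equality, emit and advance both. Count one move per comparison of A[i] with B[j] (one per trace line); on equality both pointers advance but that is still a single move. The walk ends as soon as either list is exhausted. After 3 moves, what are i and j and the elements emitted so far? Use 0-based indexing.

i=0 j=0: 3>1, j++
i=0 j=1: 3==3 emit, i++,j++
i=1 j=2: 11>7, j++

i=1, j=3, emitted=[3]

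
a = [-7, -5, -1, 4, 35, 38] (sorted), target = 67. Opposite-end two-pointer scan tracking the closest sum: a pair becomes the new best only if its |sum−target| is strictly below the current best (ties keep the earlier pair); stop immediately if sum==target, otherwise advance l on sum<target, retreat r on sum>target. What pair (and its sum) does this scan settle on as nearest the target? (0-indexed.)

l=0 r=5: -7+38=31 d=36 *, l++
l=1 r=5: -5+38=33 d=34 *, l++
l=2 r=5: -1+38=37 d=30 *, l++
l=3 r=5: 4+38=42 d=25 *, l++
l=4 r=5: 35+38=73 d=6 *, r--

pair (35, 38) with sum 73 (|Δ|=6)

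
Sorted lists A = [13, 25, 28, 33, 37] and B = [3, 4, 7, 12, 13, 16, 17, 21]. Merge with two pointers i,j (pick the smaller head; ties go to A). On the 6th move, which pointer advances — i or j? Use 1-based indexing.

[i=1,j=1] A[i]=13>B[j]=3 take 3 → j++
[i=1,j=2] A[i]=13>B[j]=4 take 4 → j++
[i=1,j=3] A[i]=13>B[j]=7 take 7 → j++
[i=1,j=4] A[i]=13>B[j]=12 take 12 → j++
[i=1,j=5] A[i]=13<=B[j]=13 take 13 → i++
[i=2,j=5] A[i]=25>B[j]=13 take 13 → j++

j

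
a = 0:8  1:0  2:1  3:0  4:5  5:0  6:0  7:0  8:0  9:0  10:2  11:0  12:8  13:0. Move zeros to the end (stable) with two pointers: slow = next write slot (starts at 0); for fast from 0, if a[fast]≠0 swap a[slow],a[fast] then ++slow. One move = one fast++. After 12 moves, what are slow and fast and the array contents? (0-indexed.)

(s=0,f=0) a[fast]=8≠0 swap→a[0]=8 → slow++,fast++
(s=1,f=1) a[fast]=0 → fast++
(s=1,f=2) a[fast]=1≠0 swap→a[1]=1 → slow++,fast++
(s=2,f=3) a[fast]=0 → fast++
(s=2,f=4) a[fast]=5≠0 swap→a[2]=5 → slow++,fast++
(s=3,f=5) a[fast]=0 → fast++
(s=3,f=6) a[fast]=0 → fast++
(s=3,f=7) a[fast]=0 → fast++
(s=3,f=8) a[fast]=0 → fast++
(s=3,f=9) a[fast]=0 → fast++
(s=3,f=10) a[fast]=2≠0 swap→a[3]=2 → slow++,fast++
(s=4,f=11) a[fast]=0 → fast++

slow=4, fast=12, a=[8, 1, 5, 2, 0, 0, 0, 0, 0, 0, 0, 0, 8, 0]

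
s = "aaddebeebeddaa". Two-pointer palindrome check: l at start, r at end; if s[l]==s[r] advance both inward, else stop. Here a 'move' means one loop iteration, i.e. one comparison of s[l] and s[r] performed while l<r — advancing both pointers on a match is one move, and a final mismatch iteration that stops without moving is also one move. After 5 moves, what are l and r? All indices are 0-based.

l=5, r=8

l=0 r=13: 'a'=='a', l++,r--
l=1 r=12: 'a'=='a', l++,r--
l=2 r=11: 'd'=='d', l++,r--
l=3 r=10: 'd'=='d', l++,r--
l=4 r=9: 'e'=='e', l++,r--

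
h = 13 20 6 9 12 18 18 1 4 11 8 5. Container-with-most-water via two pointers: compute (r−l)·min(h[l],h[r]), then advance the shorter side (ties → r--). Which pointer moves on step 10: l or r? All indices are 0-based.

r

[0,11] min(13,5)*11=55 best=55 * → r--
[0,10] min(13,8)*10=80 best=80 * → r--
[0,9] min(13,11)*9=99 best=99 * → r--
[0,8] min(13,4)*8=32 best=99 → r--
[0,7] min(13,1)*7=7 best=99 → r--
[0,6] min(13,18)*6=78 best=99 → l++
[1,6] min(20,18)*5=90 best=99 → r--
[1,5] min(20,18)*4=72 best=99 → r--
[1,4] min(20,12)*3=36 best=99 → r--
[1,3] min(20,9)*2=18 best=99 → r--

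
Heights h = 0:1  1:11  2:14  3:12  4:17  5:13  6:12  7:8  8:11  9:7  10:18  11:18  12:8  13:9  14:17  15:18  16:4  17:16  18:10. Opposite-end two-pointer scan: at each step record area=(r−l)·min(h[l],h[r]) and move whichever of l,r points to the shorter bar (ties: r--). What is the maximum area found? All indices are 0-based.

[0,18] min(1,10)*18=18 best=18 * → l++
[1,18] min(11,10)*17=170 best=170 * → r--
[1,17] min(11,16)*16=176 best=176 * → l++
[2,17] min(14,16)*15=210 best=210 * → l++
[3,17] min(12,16)*14=168 best=210 → l++
[4,17] min(17,16)*13=208 best=210 → r--
[4,16] min(17,4)*12=48 best=210 → r--
[4,15] min(17,18)*11=187 best=210 → l++
[5,15] min(13,18)*10=130 best=210 → l++
[6,15] min(12,18)*9=108 best=210 → l++
[7,15] min(8,18)*8=64 best=210 → l++
[8,15] min(11,18)*7=77 best=210 → l++
[9,15] min(7,18)*6=42 best=210 → l++
[10,15] min(18,18)*5=90 best=210 → r--
[10,14] min(18,17)*4=68 best=210 → r--
[10,13] min(18,9)*3=27 best=210 → r--
[10,12] min(18,8)*2=16 best=210 → r--
[10,11] min(18,18)*1=18 best=210 → r--

max area = 210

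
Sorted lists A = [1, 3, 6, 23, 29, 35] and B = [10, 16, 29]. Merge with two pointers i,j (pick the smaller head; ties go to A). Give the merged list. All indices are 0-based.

i=0 j=0: A[i]=1<=B[j]=10 take 1, i++
i=1 j=0: A[i]=3<=B[j]=10 take 3, i++
i=2 j=0: A[i]=6<=B[j]=10 take 6, i++
i=3 j=0: A[i]=23>B[j]=10 take 10, j++
i=3 j=1: A[i]=23>B[j]=16 take 16, j++
i=3 j=2: A[i]=23<=B[j]=29 take 23, i++
i=4 j=2: A[i]=29<=B[j]=29 take 29, i++
i=5 j=2: A[i]=35>B[j]=29 take 29, j++
i=5 j=3: B done, take A[i]=35, i++

[1, 3, 6, 10, 16, 23, 29, 29, 35]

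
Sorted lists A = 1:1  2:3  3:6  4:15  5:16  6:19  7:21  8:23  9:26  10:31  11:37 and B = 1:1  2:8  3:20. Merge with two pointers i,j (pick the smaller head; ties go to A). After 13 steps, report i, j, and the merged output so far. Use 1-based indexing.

i=11, j=4, merged so far=[1, 1, 3, 6, 8, 15, 16, 19, 20, 21, 23, 26, 31]

i=1 j=1: A[i]=1<=B[j]=1 take 1, i++
i=2 j=1: A[i]=3>B[j]=1 take 1, j++
i=2 j=2: A[i]=3<=B[j]=8 take 3, i++
i=3 j=2: A[i]=6<=B[j]=8 take 6, i++
i=4 j=2: A[i]=15>B[j]=8 take 8, j++
i=4 j=3: A[i]=15<=B[j]=20 take 15, i++
i=5 j=3: A[i]=16<=B[j]=20 take 16, i++
i=6 j=3: A[i]=19<=B[j]=20 take 19, i++
i=7 j=3: A[i]=21>B[j]=20 take 20, j++
i=7 j=4: B done, take A[i]=21, i++
i=8 j=4: B done, take A[i]=23, i++
i=9 j=4: B done, take A[i]=26, i++
i=10 j=4: B done, take A[i]=31, i++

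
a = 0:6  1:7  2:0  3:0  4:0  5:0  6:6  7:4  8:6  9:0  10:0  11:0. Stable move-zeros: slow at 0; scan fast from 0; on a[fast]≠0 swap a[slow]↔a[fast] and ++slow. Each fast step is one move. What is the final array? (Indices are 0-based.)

(s=0,f=0) a[fast]=6≠0 swap→a[0]=6 → slow++,fast++
(s=1,f=1) a[fast]=7≠0 swap→a[1]=7 → slow++,fast++
(s=2,f=2) a[fast]=0 → fast++
(s=2,f=3) a[fast]=0 → fast++
(s=2,f=4) a[fast]=0 → fast++
(s=2,f=5) a[fast]=0 → fast++
(s=2,f=6) a[fast]=6≠0 swap→a[2]=6 → slow++,fast++
(s=3,f=7) a[fast]=4≠0 swap→a[3]=4 → slow++,fast++
(s=4,f=8) a[fast]=6≠0 swap→a[4]=6 → slow++,fast++
(s=5,f=9) a[fast]=0 → fast++
(s=5,f=10) a[fast]=0 → fast++
(s=5,f=11) a[fast]=0 → fast++

[6, 7, 6, 4, 6, 0, 0, 0, 0, 0, 0, 0]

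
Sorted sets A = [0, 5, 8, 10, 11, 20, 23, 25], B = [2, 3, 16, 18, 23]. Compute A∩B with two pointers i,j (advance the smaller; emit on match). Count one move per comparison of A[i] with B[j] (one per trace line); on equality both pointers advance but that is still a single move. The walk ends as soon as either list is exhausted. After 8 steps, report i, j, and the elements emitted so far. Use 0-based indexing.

[i=0,j=0] 0<2 → i++
[i=1,j=0] 5>2 → j++
[i=1,j=1] 5>3 → j++
[i=1,j=2] 5<16 → i++
[i=2,j=2] 8<16 → i++
[i=3,j=2] 10<16 → i++
[i=4,j=2] 11<16 → i++
[i=5,j=2] 20>16 → j++

i=5, j=3, emitted=[]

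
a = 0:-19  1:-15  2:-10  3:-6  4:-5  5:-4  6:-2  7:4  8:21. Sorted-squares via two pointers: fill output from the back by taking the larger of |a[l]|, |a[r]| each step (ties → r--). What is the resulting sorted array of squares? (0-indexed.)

[0,8] |-19|<=|21| out[8]=441 → r--
[0,7] |-19|>|4| out[7]=361 → l++
[1,7] |-15|>|4| out[6]=225 → l++
[2,7] |-10|>|4| out[5]=100 → l++
[3,7] |-6|>|4| out[4]=36 → l++
[4,7] |-5|>|4| out[3]=25 → l++
[5,7] |-4|<=|4| out[2]=16 → r--
[5,6] |-4|>|-2| out[1]=16 → l++
[6,6] |-2|<=|-2| out[0]=4 → r--

[4, 16, 16, 25, 36, 100, 225, 361, 441]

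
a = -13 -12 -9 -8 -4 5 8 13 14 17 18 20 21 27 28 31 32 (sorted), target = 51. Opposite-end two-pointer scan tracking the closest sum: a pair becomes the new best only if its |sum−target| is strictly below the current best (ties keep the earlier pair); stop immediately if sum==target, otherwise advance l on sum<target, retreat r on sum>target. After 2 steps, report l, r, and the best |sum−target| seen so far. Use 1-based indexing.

[1,17] -13+32=19 d=32 * → l++
[2,17] -12+32=20 d=31 * → l++

l=3, r=17, best |Δ|=31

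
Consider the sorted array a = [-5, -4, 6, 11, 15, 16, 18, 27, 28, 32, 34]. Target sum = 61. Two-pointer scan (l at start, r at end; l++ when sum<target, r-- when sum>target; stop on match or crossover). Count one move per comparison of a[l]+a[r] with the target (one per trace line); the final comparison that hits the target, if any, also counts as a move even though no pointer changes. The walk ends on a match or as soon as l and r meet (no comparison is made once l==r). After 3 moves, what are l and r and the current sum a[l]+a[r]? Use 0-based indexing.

l=3, r=10, sum=45

l=0 r=10: -5+34=29 <61, l++
l=1 r=10: -4+34=30 <61, l++
l=2 r=10: 6+34=40 <61, l++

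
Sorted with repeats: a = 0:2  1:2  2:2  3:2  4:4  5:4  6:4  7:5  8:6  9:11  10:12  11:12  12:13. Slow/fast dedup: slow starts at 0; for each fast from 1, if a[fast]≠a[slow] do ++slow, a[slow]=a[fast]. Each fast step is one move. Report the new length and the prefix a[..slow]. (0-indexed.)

(s=0,f=1) a[fast]=2=a[slow] dup → fast++
(s=0,f=2) a[fast]=2=a[slow] dup → fast++
(s=0,f=3) a[fast]=2=a[slow] dup → fast++
(s=0,f=4) a[fast]=4≠a[slow]=2 write a[1]=4 → slow++,fast++
(s=1,f=5) a[fast]=4=a[slow] dup → fast++
(s=1,f=6) a[fast]=4=a[slow] dup → fast++
(s=1,f=7) a[fast]=5≠a[slow]=4 write a[2]=5 → slow++,fast++
(s=2,f=8) a[fast]=6≠a[slow]=5 write a[3]=6 → slow++,fast++
(s=3,f=9) a[fast]=11≠a[slow]=6 write a[4]=11 → slow++,fast++
(s=4,f=10) a[fast]=12≠a[slow]=11 write a[5]=12 → slow++,fast++
(s=5,f=11) a[fast]=12=a[slow] dup → fast++
(s=5,f=12) a[fast]=13≠a[slow]=12 write a[6]=13 → slow++,fast++

length 7; prefix = [2, 4, 5, 6, 11, 12, 13]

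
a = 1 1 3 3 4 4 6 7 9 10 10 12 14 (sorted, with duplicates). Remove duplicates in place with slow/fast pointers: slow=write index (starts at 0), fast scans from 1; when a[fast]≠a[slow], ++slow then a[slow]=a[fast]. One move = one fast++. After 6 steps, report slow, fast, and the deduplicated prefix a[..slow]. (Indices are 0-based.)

(s=0,f=1) a[fast]=1=a[slow] dup → fast++
(s=0,f=2) a[fast]=3≠a[slow]=1 write a[1]=3 → slow++,fast++
(s=1,f=3) a[fast]=3=a[slow] dup → fast++
(s=1,f=4) a[fast]=4≠a[slow]=3 write a[2]=4 → slow++,fast++
(s=2,f=5) a[fast]=4=a[slow] dup → fast++
(s=2,f=6) a[fast]=6≠a[slow]=4 write a[3]=6 → slow++,fast++

slow=3, fast=7, prefix=[1, 3, 4, 6]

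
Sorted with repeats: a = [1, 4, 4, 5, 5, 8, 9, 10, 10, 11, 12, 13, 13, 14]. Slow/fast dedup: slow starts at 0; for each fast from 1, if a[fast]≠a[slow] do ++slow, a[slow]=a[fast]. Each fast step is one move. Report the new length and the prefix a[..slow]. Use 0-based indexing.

length 10; prefix = [1, 4, 5, 8, 9, 10, 11, 12, 13, 14]

(s=0,f=1) a[fast]=4≠a[slow]=1 write a[1]=4 → slow++,fast++
(s=1,f=2) a[fast]=4=a[slow] dup → fast++
(s=1,f=3) a[fast]=5≠a[slow]=4 write a[2]=5 → slow++,fast++
(s=2,f=4) a[fast]=5=a[slow] dup → fast++
(s=2,f=5) a[fast]=8≠a[slow]=5 write a[3]=8 → slow++,fast++
(s=3,f=6) a[fast]=9≠a[slow]=8 write a[4]=9 → slow++,fast++
(s=4,f=7) a[fast]=10≠a[slow]=9 write a[5]=10 → slow++,fast++
(s=5,f=8) a[fast]=10=a[slow] dup → fast++
(s=5,f=9) a[fast]=11≠a[slow]=10 write a[6]=11 → slow++,fast++
(s=6,f=10) a[fast]=12≠a[slow]=11 write a[7]=12 → slow++,fast++
(s=7,f=11) a[fast]=13≠a[slow]=12 write a[8]=13 → slow++,fast++
(s=8,f=12) a[fast]=13=a[slow] dup → fast++
(s=8,f=13) a[fast]=14≠a[slow]=13 write a[9]=14 → slow++,fast++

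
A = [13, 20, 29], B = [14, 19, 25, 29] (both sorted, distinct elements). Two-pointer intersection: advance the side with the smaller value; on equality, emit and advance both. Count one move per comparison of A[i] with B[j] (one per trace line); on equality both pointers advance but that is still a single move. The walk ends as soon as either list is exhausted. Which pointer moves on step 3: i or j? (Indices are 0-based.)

j

i=0 j=0: 13<14, i++
i=1 j=0: 20>14, j++
i=1 j=1: 20>19, j++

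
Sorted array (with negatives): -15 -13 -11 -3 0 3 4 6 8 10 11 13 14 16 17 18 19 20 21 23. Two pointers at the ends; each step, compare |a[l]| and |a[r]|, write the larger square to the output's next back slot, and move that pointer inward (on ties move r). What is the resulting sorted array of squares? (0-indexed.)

[0, 9, 9, 16, 36, 64, 100, 121, 121, 169, 169, 196, 225, 256, 289, 324, 361, 400, 441, 529]

l=0 r=19: |-15|<=|23| out[19]=529, r--
l=0 r=18: |-15|<=|21| out[18]=441, r--
l=0 r=17: |-15|<=|20| out[17]=400, r--
l=0 r=16: |-15|<=|19| out[16]=361, r--
l=0 r=15: |-15|<=|18| out[15]=324, r--
l=0 r=14: |-15|<=|17| out[14]=289, r--
l=0 r=13: |-15|<=|16| out[13]=256, r--
l=0 r=12: |-15|>|14| out[12]=225, l++
l=1 r=12: |-13|<=|14| out[11]=196, r--
l=1 r=11: |-13|<=|13| out[10]=169, r--
l=1 r=10: |-13|>|11| out[9]=169, l++
l=2 r=10: |-11|<=|11| out[8]=121, r--
l=2 r=9: |-11|>|10| out[7]=121, l++
l=3 r=9: |-3|<=|10| out[6]=100, r--
l=3 r=8: |-3|<=|8| out[5]=64, r--
l=3 r=7: |-3|<=|6| out[4]=36, r--
l=3 r=6: |-3|<=|4| out[3]=16, r--
l=3 r=5: |-3|<=|3| out[2]=9, r--
l=3 r=4: |-3|>|0| out[1]=9, l++
l=4 r=4: |0|<=|0| out[0]=0, r--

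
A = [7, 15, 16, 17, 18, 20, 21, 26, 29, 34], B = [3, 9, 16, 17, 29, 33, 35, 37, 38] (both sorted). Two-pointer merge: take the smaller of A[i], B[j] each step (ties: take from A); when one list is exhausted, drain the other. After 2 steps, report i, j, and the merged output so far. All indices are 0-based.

i=0 j=0: A[i]=7>B[j]=3 take 3, j++
i=0 j=1: A[i]=7<=B[j]=9 take 7, i++

i=1, j=1, merged so far=[3, 7]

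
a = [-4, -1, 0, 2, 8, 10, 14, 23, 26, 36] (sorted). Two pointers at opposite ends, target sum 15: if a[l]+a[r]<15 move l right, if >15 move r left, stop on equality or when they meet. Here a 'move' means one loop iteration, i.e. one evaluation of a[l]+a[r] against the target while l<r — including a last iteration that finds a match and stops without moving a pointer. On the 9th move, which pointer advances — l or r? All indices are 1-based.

r

[1,10] -4+36=32 >15 → r--
[1,9] -4+26=22 >15 → r--
[1,8] -4+23=19 >15 → r--
[1,7] -4+14=10 <15 → l++
[2,7] -1+14=13 <15 → l++
[3,7] 0+14=14 <15 → l++
[4,7] 2+14=16 >15 → r--
[4,6] 2+10=12 <15 → l++
[5,6] 8+10=18 >15 → r--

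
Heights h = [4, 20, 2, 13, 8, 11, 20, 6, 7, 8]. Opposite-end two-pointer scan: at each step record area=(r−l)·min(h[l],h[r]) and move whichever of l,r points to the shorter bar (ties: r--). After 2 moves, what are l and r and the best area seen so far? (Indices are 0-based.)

[0,9] min(4,8)*9=36 best=36 * → l++
[1,9] min(20,8)*8=64 best=64 * → r--

l=1, r=8, best area=64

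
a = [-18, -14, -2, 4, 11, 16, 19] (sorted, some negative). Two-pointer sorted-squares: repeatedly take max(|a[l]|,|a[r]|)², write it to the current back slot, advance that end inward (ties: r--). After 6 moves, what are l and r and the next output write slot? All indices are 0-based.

[0,6] |-18|<=|19| out[6]=361 → r--
[0,5] |-18|>|16| out[5]=324 → l++
[1,5] |-14|<=|16| out[4]=256 → r--
[1,4] |-14|>|11| out[3]=196 → l++
[2,4] |-2|<=|11| out[2]=121 → r--
[2,3] |-2|<=|4| out[1]=16 → r--

l=2, r=2, next write slot=0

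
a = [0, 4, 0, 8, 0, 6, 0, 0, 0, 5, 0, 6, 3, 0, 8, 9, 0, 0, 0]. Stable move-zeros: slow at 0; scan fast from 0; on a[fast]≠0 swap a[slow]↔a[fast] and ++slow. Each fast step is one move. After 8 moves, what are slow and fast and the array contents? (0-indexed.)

(s=0,f=0) a[fast]=0 → fast++
(s=0,f=1) a[fast]=4≠0 swap→a[0]=4 → slow++,fast++
(s=1,f=2) a[fast]=0 → fast++
(s=1,f=3) a[fast]=8≠0 swap→a[1]=8 → slow++,fast++
(s=2,f=4) a[fast]=0 → fast++
(s=2,f=5) a[fast]=6≠0 swap→a[2]=6 → slow++,fast++
(s=3,f=6) a[fast]=0 → fast++
(s=3,f=7) a[fast]=0 → fast++

slow=3, fast=8, a=[4, 8, 6, 0, 0, 0, 0, 0, 0, 5, 0, 6, 3, 0, 8, 9, 0, 0, 0]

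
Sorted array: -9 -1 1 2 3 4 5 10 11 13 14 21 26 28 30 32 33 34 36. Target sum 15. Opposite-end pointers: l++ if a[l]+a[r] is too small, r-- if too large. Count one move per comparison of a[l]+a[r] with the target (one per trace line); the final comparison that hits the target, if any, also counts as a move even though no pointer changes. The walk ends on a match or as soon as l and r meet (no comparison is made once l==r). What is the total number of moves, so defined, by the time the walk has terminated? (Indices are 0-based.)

l=0 r=18: -9+36=27 >15, r--
l=0 r=17: -9+34=25 >15, r--
l=0 r=16: -9+33=24 >15, r--
l=0 r=15: -9+32=23 >15, r--
l=0 r=14: -9+30=21 >15, r--
l=0 r=13: -9+28=19 >15, r--
l=0 r=12: -9+26=17 >15, r--
l=0 r=11: -9+21=12 <15, l++
l=1 r=11: -1+21=20 >15, r--
l=1 r=10: -1+14=13 <15, l++
l=2 r=10: 1+14=15, found

11 moves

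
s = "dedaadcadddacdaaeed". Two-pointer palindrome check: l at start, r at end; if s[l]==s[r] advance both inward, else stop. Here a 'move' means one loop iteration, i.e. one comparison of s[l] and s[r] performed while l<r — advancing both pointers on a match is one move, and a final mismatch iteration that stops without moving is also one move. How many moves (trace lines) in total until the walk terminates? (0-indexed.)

l=0 r=18: 'd'=='d', l++,r--
l=1 r=17: 'e'=='e', l++,r--
l=2 r=16: 'd'!='e', stop

3 moves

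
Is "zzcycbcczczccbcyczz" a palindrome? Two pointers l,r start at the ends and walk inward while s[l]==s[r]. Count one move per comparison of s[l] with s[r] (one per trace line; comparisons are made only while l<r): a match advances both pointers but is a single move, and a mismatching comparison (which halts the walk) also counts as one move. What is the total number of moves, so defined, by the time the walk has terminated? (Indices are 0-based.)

9 moves

l=0 r=18: 'z'=='z', l++,r--
l=1 r=17: 'z'=='z', l++,r--
l=2 r=16: 'c'=='c', l++,r--
l=3 r=15: 'y'=='y', l++,r--
l=4 r=14: 'c'=='c', l++,r--
l=5 r=13: 'b'=='b', l++,r--
l=6 r=12: 'c'=='c', l++,r--
l=7 r=11: 'c'=='c', l++,r--
l=8 r=10: 'z'=='z', l++,r--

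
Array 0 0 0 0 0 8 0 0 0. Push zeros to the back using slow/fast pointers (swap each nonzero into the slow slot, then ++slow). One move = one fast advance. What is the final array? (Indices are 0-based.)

[8, 0, 0, 0, 0, 0, 0, 0, 0]

(s=0,f=0) a[fast]=0 → fast++
(s=0,f=1) a[fast]=0 → fast++
(s=0,f=2) a[fast]=0 → fast++
(s=0,f=3) a[fast]=0 → fast++
(s=0,f=4) a[fast]=0 → fast++
(s=0,f=5) a[fast]=8≠0 swap→a[0]=8 → slow++,fast++
(s=1,f=6) a[fast]=0 → fast++
(s=1,f=7) a[fast]=0 → fast++
(s=1,f=8) a[fast]=0 → fast++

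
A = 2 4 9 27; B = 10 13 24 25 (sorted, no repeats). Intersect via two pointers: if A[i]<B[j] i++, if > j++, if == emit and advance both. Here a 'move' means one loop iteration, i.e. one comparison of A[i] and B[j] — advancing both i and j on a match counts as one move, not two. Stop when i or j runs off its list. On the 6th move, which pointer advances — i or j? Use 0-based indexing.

i=0 j=0: 2<10, i++
i=1 j=0: 4<10, i++
i=2 j=0: 9<10, i++
i=3 j=0: 27>10, j++
i=3 j=1: 27>13, j++
i=3 j=2: 27>24, j++

j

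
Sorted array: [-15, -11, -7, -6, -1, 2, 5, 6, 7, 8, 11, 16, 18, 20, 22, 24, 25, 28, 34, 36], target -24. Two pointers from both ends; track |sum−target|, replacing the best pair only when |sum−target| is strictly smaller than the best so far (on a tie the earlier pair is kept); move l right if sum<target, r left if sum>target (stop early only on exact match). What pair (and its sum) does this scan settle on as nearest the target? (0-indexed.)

[0,19] -15+36=21 d=45 * → r--
[0,18] -15+34=19 d=43 * → r--
[0,17] -15+28=13 d=37 * → r--
[0,16] -15+25=10 d=34 * → r--
[0,15] -15+24=9 d=33 * → r--
[0,14] -15+22=7 d=31 * → r--
[0,13] -15+20=5 d=29 * → r--
[0,12] -15+18=3 d=27 * → r--
[0,11] -15+16=1 d=25 * → r--
[0,10] -15+11=-4 d=20 * → r--
[0,9] -15+8=-7 d=17 * → r--
[0,8] -15+7=-8 d=16 * → r--
[0,7] -15+6=-9 d=15 * → r--
[0,6] -15+5=-10 d=14 * → r--
[0,5] -15+2=-13 d=11 * → r--
[0,4] -15+-1=-16 d=8 * → r--
[0,3] -15+-6=-21 d=3 * → r--
[0,2] -15+-7=-22 d=2 * → r--
[0,1] -15+-11=-26 d=2 → l++

pair (-15, -7) with sum -22 (|Δ|=2)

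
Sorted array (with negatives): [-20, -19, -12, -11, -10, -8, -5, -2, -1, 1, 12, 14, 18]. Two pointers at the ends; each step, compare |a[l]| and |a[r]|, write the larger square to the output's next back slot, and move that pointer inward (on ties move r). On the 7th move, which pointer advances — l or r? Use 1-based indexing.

[1,13] |-20|>|18| out[13]=400 → l++
[2,13] |-19|>|18| out[12]=361 → l++
[3,13] |-12|<=|18| out[11]=324 → r--
[3,12] |-12|<=|14| out[10]=196 → r--
[3,11] |-12|<=|12| out[9]=144 → r--
[3,10] |-12|>|1| out[8]=144 → l++
[4,10] |-11|>|1| out[7]=121 → l++

l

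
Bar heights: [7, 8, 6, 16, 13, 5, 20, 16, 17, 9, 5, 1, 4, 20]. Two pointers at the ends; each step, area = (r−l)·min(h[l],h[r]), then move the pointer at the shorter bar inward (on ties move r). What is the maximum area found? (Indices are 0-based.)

max area = 160

l=0 r=13: min(7,20)*13=91 best=91 *, l++
l=1 r=13: min(8,20)*12=96 best=96 *, l++
l=2 r=13: min(6,20)*11=66 best=96, l++
l=3 r=13: min(16,20)*10=160 best=160 *, l++
l=4 r=13: min(13,20)*9=117 best=160, l++
l=5 r=13: min(5,20)*8=40 best=160, l++
l=6 r=13: min(20,20)*7=140 best=160, r--
l=6 r=12: min(20,4)*6=24 best=160, r--
l=6 r=11: min(20,1)*5=5 best=160, r--
l=6 r=10: min(20,5)*4=20 best=160, r--
l=6 r=9: min(20,9)*3=27 best=160, r--
l=6 r=8: min(20,17)*2=34 best=160, r--
l=6 r=7: min(20,16)*1=16 best=160, r--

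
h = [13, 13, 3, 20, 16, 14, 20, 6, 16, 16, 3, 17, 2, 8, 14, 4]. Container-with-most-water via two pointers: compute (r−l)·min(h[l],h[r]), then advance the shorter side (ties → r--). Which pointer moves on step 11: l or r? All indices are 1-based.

r

[1,16] min(13,4)*15=60 best=60 * → r--
[1,15] min(13,14)*14=182 best=182 * → l++
[2,15] min(13,14)*13=169 best=182 → l++
[3,15] min(3,14)*12=36 best=182 → l++
[4,15] min(20,14)*11=154 best=182 → r--
[4,14] min(20,8)*10=80 best=182 → r--
[4,13] min(20,2)*9=18 best=182 → r--
[4,12] min(20,17)*8=136 best=182 → r--
[4,11] min(20,3)*7=21 best=182 → r--
[4,10] min(20,16)*6=96 best=182 → r--
[4,9] min(20,16)*5=80 best=182 → r--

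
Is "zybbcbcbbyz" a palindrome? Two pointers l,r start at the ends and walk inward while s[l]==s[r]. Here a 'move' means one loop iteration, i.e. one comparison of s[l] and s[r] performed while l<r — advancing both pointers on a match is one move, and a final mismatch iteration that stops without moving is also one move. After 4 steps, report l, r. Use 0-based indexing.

[0,10] 'z'=='z' → l++,r--
[1,9] 'y'=='y' → l++,r--
[2,8] 'b'=='b' → l++,r--
[3,7] 'b'=='b' → l++,r--

l=4, r=6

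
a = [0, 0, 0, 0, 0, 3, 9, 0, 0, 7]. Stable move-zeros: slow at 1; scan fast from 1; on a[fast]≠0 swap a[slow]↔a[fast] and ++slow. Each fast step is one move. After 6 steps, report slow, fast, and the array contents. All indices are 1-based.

slow=2, fast=7, a=[3, 0, 0, 0, 0, 0, 9, 0, 0, 7]

slow=1 fast=1: a[fast]=0, fast++
slow=1 fast=2: a[fast]=0, fast++
slow=1 fast=3: a[fast]=0, fast++
slow=1 fast=4: a[fast]=0, fast++
slow=1 fast=5: a[fast]=0, fast++
slow=1 fast=6: a[fast]=3≠0 swap→a[1]=3, slow++,fast++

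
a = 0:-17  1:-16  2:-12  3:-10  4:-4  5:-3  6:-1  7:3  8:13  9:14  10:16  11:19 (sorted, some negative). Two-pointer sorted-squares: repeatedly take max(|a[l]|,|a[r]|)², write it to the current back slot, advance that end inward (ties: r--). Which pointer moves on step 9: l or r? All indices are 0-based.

[0,11] |-17|<=|19| out[11]=361 → r--
[0,10] |-17|>|16| out[10]=289 → l++
[1,10] |-16|<=|16| out[9]=256 → r--
[1,9] |-16|>|14| out[8]=256 → l++
[2,9] |-12|<=|14| out[7]=196 → r--
[2,8] |-12|<=|13| out[6]=169 → r--
[2,7] |-12|>|3| out[5]=144 → l++
[3,7] |-10|>|3| out[4]=100 → l++
[4,7] |-4|>|3| out[3]=16 → l++

l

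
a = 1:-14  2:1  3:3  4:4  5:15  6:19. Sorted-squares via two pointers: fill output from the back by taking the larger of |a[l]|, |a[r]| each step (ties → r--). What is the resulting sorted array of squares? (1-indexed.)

[1, 9, 16, 196, 225, 361]

[1,6] |-14|<=|19| out[6]=361 → r--
[1,5] |-14|<=|15| out[5]=225 → r--
[1,4] |-14|>|4| out[4]=196 → l++
[2,4] |1|<=|4| out[3]=16 → r--
[2,3] |1|<=|3| out[2]=9 → r--
[2,2] |1|<=|1| out[1]=1 → r--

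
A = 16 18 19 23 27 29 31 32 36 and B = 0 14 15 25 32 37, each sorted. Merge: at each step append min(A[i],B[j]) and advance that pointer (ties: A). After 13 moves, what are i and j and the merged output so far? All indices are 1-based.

[i=1,j=1] A[i]=16>B[j]=0 take 0 → j++
[i=1,j=2] A[i]=16>B[j]=14 take 14 → j++
[i=1,j=3] A[i]=16>B[j]=15 take 15 → j++
[i=1,j=4] A[i]=16<=B[j]=25 take 16 → i++
[i=2,j=4] A[i]=18<=B[j]=25 take 18 → i++
[i=3,j=4] A[i]=19<=B[j]=25 take 19 → i++
[i=4,j=4] A[i]=23<=B[j]=25 take 23 → i++
[i=5,j=4] A[i]=27>B[j]=25 take 25 → j++
[i=5,j=5] A[i]=27<=B[j]=32 take 27 → i++
[i=6,j=5] A[i]=29<=B[j]=32 take 29 → i++
[i=7,j=5] A[i]=31<=B[j]=32 take 31 → i++
[i=8,j=5] A[i]=32<=B[j]=32 take 32 → i++
[i=9,j=5] A[i]=36>B[j]=32 take 32 → j++

i=9, j=6, merged so far=[0, 14, 15, 16, 18, 19, 23, 25, 27, 29, 31, 32, 32]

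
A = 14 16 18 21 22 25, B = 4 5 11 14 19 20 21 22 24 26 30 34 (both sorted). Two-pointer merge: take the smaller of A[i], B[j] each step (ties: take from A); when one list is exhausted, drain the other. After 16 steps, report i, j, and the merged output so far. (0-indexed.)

[i=0,j=0] A[i]=14>B[j]=4 take 4 → j++
[i=0,j=1] A[i]=14>B[j]=5 take 5 → j++
[i=0,j=2] A[i]=14>B[j]=11 take 11 → j++
[i=0,j=3] A[i]=14<=B[j]=14 take 14 → i++
[i=1,j=3] A[i]=16>B[j]=14 take 14 → j++
[i=1,j=4] A[i]=16<=B[j]=19 take 16 → i++
[i=2,j=4] A[i]=18<=B[j]=19 take 18 → i++
[i=3,j=4] A[i]=21>B[j]=19 take 19 → j++
[i=3,j=5] A[i]=21>B[j]=20 take 20 → j++
[i=3,j=6] A[i]=21<=B[j]=21 take 21 → i++
[i=4,j=6] A[i]=22>B[j]=21 take 21 → j++
[i=4,j=7] A[i]=22<=B[j]=22 take 22 → i++
[i=5,j=7] A[i]=25>B[j]=22 take 22 → j++
[i=5,j=8] A[i]=25>B[j]=24 take 24 → j++
[i=5,j=9] A[i]=25<=B[j]=26 take 25 → i++
[i=6,j=9] A done, take B[j]=26 → j++

i=6, j=10, merged so far=[4, 5, 11, 14, 14, 16, 18, 19, 20, 21, 21, 22, 22, 24, 25, 26]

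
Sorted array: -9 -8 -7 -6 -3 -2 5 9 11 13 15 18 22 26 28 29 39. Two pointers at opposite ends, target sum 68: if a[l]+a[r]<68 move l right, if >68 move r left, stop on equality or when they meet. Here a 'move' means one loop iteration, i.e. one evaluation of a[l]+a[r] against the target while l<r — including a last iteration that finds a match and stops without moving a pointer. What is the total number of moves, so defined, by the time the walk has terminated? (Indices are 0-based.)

16 moves

[0,16] -9+39=30 <68 → l++
[1,16] -8+39=31 <68 → l++
[2,16] -7+39=32 <68 → l++
[3,16] -6+39=33 <68 → l++
[4,16] -3+39=36 <68 → l++
[5,16] -2+39=37 <68 → l++
[6,16] 5+39=44 <68 → l++
[7,16] 9+39=48 <68 → l++
[8,16] 11+39=50 <68 → l++
[9,16] 13+39=52 <68 → l++
[10,16] 15+39=54 <68 → l++
[11,16] 18+39=57 <68 → l++
[12,16] 22+39=61 <68 → l++
[13,16] 26+39=65 <68 → l++
[14,16] 28+39=67 <68 → l++
[15,16] 29+39=68 → found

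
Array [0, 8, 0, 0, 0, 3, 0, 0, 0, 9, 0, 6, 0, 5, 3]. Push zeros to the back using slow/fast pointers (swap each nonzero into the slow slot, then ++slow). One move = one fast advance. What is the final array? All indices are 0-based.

(s=0,f=0) a[fast]=0 → fast++
(s=0,f=1) a[fast]=8≠0 swap→a[0]=8 → slow++,fast++
(s=1,f=2) a[fast]=0 → fast++
(s=1,f=3) a[fast]=0 → fast++
(s=1,f=4) a[fast]=0 → fast++
(s=1,f=5) a[fast]=3≠0 swap→a[1]=3 → slow++,fast++
(s=2,f=6) a[fast]=0 → fast++
(s=2,f=7) a[fast]=0 → fast++
(s=2,f=8) a[fast]=0 → fast++
(s=2,f=9) a[fast]=9≠0 swap→a[2]=9 → slow++,fast++
(s=3,f=10) a[fast]=0 → fast++
(s=3,f=11) a[fast]=6≠0 swap→a[3]=6 → slow++,fast++
(s=4,f=12) a[fast]=0 → fast++
(s=4,f=13) a[fast]=5≠0 swap→a[4]=5 → slow++,fast++
(s=5,f=14) a[fast]=3≠0 swap→a[5]=3 → slow++,fast++

[8, 3, 9, 6, 5, 3, 0, 0, 0, 0, 0, 0, 0, 0, 0]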